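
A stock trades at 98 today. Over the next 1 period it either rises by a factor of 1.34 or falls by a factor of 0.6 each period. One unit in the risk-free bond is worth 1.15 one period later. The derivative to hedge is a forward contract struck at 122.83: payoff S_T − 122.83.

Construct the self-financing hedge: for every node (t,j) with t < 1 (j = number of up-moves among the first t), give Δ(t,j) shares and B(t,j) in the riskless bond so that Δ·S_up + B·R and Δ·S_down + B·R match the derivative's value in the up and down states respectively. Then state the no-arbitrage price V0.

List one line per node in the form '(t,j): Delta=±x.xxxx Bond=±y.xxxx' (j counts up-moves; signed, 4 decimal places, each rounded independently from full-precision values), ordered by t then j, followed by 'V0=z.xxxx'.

The replicating-portfolio and risk-neutral prices coincide; use p* = (1.15−0.6)/(1.34−0.6) = 0.7432 for the latter.
Payoff layer (t=1): V(1,0)=-64.0300, V(1,1)=8.4900
Node (0,0) S=98.0000: V=(p*·8.4900+(1−p*)·-64.0300)/1.15=-8.8087; Δ=(8.4900−-64.0300)/(131.3200−58.8000)=1.0000; B=V−Δ·S=-106.8087
Each (Δ,B) replicates both successor values, so the strategy is self-financing and V0 is arbitrage-free.

(0,0): Delta=1.0000 Bond=-106.8087
V0=-8.8087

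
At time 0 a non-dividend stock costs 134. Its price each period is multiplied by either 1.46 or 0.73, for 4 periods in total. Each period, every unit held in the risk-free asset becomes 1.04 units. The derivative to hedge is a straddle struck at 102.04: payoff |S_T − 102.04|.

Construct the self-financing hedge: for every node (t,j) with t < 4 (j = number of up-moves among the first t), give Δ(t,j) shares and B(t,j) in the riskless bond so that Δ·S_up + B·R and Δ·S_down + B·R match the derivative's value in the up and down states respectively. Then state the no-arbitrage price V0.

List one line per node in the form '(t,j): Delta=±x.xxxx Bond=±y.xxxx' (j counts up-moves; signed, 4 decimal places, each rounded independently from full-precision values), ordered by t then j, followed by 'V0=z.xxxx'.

(0,0): Delta=0.6695 Bond=-16.6079
(1,0): Delta=0.3457 Bond=14.4036
(1,1): Delta=0.8889 Bond=-60.1878
(2,0): Delta=-0.2140 Bond=54.9427
(2,1): Delta=0.7248 Bond=-39.1635
(2,2): Delta=1.0000 Bond=-94.3417
(3,0): Delta=-1.0000 Bond=98.1154
(3,1): Delta=0.3185 Bond=1.6258
(3,2): Delta=1.0000 Bond=-98.1154
(3,3): Delta=1.0000 Bond=-98.1154
V0=73.1046

Risk-neutral probability p* = (R−d)/(u−d) = (1.04−0.73)/(1.46−0.73) = 0.4247.
At expiry t=4: V(4,0)=63.9864, V(4,1)=25.9327, V(4,2)=50.1746, V(4,3)=202.3891, V(4,4)=506.8183
Node (3,0) S=52.1283: V=(p*·25.9327+(1−p*)·63.9864)/1.04=45.9871; Δ=(25.9327−63.9864)/(76.1073−38.0536)=-1.0000; B=V−Δ·S=98.1154
Node (3,1) S=104.2566: V=(p*·50.1746+(1−p*)·25.9327)/1.04=34.8338; Δ=(50.1746−25.9327)/(152.2146−76.1073)=0.3185; B=V−Δ·S=1.6258
Node (3,2) S=208.5131: V=(p*·202.3891+(1−p*)·50.1746)/1.04=110.3977; Δ=(202.3891−50.1746)/(304.4291−152.2146)=1.0000; B=V−Δ·S=-98.1154
Node (3,3) S=417.0262: V=(p*·506.8183+(1−p*)·202.3891)/1.04=318.9108; Δ=(506.8183−202.3891)/(608.8583−304.4291)=1.0000; B=V−Δ·S=-98.1154
Node (2,0) S=71.4086: V=(p*·34.8338+(1−p*)·45.9871)/1.04=39.6642; Δ=(34.8338−45.9871)/(104.2566−52.1283)=-0.2140; B=V−Δ·S=54.9427
Node (2,1) S=142.8172: V=(p*·110.3977+(1−p*)·34.8338)/1.04=64.3487; Δ=(110.3977−34.8338)/(208.5131−104.2566)=0.7248; B=V−Δ·S=-39.1635
Node (2,2) S=285.6344: V=(p*·318.9108+(1−p*)·110.3977)/1.04=191.2927; Δ=(318.9108−110.3977)/(417.0262−208.5131)=1.0000; B=V−Δ·S=-94.3417
Node (1,0) S=97.8200: V=(p*·64.3487+(1−p*)·39.6642)/1.04=48.2179; Δ=(64.3487−39.6642)/(142.8172−71.4086)=0.3457; B=V−Δ·S=14.4036
Node (1,1) S=195.6400: V=(p*·191.2927+(1−p*)·64.3487)/1.04=113.7081; Δ=(191.2927−64.3487)/(285.6344−142.8172)=0.8889; B=V−Δ·S=-60.1878
Node (0,0) S=134.0000: V=(p*·113.7081+(1−p*)·48.2179)/1.04=73.1046; Δ=(113.7081−48.2179)/(195.6400−97.8200)=0.6695; B=V−Δ·S=-16.6079
The time-0 hedge costs 73.1046, which is the no-arbitrage price.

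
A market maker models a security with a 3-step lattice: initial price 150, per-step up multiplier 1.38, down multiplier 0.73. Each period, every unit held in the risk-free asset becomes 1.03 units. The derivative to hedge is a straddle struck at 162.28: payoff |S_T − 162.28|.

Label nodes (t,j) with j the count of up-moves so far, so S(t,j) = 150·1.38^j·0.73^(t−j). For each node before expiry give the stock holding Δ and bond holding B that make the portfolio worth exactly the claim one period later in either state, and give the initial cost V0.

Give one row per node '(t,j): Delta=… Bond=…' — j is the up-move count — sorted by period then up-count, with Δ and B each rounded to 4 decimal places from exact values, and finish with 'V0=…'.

(0,0): Delta=0.2093 Bond=37.9839
(1,0): Delta=-0.4176 Bond=107.7683
(1,1): Delta=0.5962 Bond=-40.9624
(2,0): Delta=-1.0000 Bond=157.5534
(2,1): Delta=-0.0582 Bond=56.6906
(2,2): Delta=1.0000 Bond=-157.5534
V0=69.3741

Risk-neutral probability p* = (R−d)/(u−d) = (1.03−0.73)/(1.38−0.73) = 0.4615.
Payoff layer (t=3): V(3,0)=103.9275, V(3,1)=51.9697, V(3,2)=46.2518, V(3,3)=231.9308
(2,0): S=79.9350. Δ = (V_up−V_dn)/(S_up−S_dn) = (51.9697−103.9275)/(110.3103−58.3525) = -1.0000. V = [p*·51.9697 + (1−p*)·103.9275]/1.03 = 77.6184. B = V − Δ·S = 157.5534.
(2,1): S=151.1100. Δ = (V_up−V_dn)/(S_up−S_dn) = (46.2518−51.9697)/(208.5318−110.3103) = -0.0582. V = [p*·46.2518 + (1−p*)·51.9697]/1.03 = 47.8939. B = V − Δ·S = 56.6906.
(2,2): S=285.6600. Δ = (V_up−V_dn)/(S_up−S_dn) = (231.9308−46.2518)/(394.2108−208.5318) = 1.0000. V = [p*·231.9308 + (1−p*)·46.2518]/1.03 = 128.1066. B = V − Δ·S = -157.5534.
(1,0): S=109.5000. Δ = (V_up−V_dn)/(S_up−S_dn) = (47.8939−77.6184)/(151.1100−79.9350) = -0.4176. V = [p*·47.8939 + (1−p*)·77.6184]/1.03 = 62.0382. B = V − Δ·S = 107.7683.
(1,1): S=207.0000. Δ = (V_up−V_dn)/(S_up−S_dn) = (128.1066−47.8939)/(285.6600−151.1100) = 0.5962. V = [p*·128.1066 + (1−p*)·47.8939]/1.03 = 82.4419. B = V − Δ·S = -40.9624.
(0,0): S=150.0000. Δ = (V_up−V_dn)/(S_up−S_dn) = (82.4419−62.0382)/(207.0000−109.5000) = 0.2093. V = [p*·82.4419 + (1−p*)·62.0382]/1.03 = 69.3741. B = V − Δ·S = 37.9839.
The time-0 hedge costs 69.3741, which is the no-arbitrage price.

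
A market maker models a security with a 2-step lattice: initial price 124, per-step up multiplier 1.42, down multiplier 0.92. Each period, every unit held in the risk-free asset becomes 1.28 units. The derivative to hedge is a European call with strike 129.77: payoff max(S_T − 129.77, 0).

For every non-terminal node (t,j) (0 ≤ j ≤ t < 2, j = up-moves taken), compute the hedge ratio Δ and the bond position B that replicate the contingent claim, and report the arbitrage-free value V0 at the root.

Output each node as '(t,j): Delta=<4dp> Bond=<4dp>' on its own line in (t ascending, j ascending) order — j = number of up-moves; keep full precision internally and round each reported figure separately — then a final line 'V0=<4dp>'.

The replicating-portfolio and risk-neutral prices coincide; use p* = (1.28−0.92)/(1.42−0.92) = 0.7200 for the latter.
Terminal payoffs: V(2,0)=0.0000, V(2,1)=32.2236, V(2,2)=120.2636
Node (1,0) S=114.0800: V=(p*·32.2236+(1−p*)·0.0000)/1.28=18.1258; Δ=(32.2236−0.0000)/(161.9936−104.9536)=0.5649; B=V−Δ·S=-46.3214
Node (1,1) S=176.0800: V=(p*·120.2636+(1−p*)·32.2236)/1.28=74.6972; Δ=(120.2636−32.2236)/(250.0336−161.9936)=1.0000; B=V−Δ·S=-101.3828
Node (0,0) S=124.0000: V=(p*·74.6972+(1−p*)·18.1258)/1.28=45.9822; Δ=(74.6972−18.1258)/(176.0800−114.0800)=0.9124; B=V−Δ·S=-67.1606
The time-0 hedge costs 45.9822, which is the no-arbitrage price.

(0,0): Delta=0.9124 Bond=-67.1606
(1,0): Delta=0.5649 Bond=-46.3214
(1,1): Delta=1.0000 Bond=-101.3828
V0=45.9822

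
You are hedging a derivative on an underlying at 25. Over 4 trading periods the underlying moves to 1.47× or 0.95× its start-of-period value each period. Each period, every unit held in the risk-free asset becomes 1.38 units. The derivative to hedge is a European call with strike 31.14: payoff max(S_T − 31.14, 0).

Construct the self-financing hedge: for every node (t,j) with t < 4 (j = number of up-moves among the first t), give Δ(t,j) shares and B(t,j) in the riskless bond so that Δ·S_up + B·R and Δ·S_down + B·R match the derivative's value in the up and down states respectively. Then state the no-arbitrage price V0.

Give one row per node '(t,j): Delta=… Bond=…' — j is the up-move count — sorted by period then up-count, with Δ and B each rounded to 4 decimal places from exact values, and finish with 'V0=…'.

(0,0): Delta=0.9984 Bond=-8.5427
(1,0): Delta=0.9863 Bond=-11.5017
(1,1): Delta=1.0000 Bond=-11.8490
(2,0): Delta=0.8848 Bond=-13.5827
(2,1): Delta=1.0000 Bond=-16.3516
(2,2): Delta=1.0000 Bond=-16.3516
(3,0): Delta=0.0331 Bond=-0.4879
(3,1): Delta=1.0000 Bond=-22.5652
(3,2): Delta=1.0000 Bond=-22.5652
(3,3): Delta=1.0000 Bond=-22.5652
V0=16.4164

Since d<R<u, set p* = (R−d)/(u−d) = 0.8269; price each node as the discounted p*-expectation of its children.
Terminal payoffs: V(4,0)=0.0000, V(4,1)=0.3685, V(4,2)=17.6153, V(4,3)=44.3024, V(4,4)=85.5972
(3,0): S=21.4344. Δ = (V_up−V_dn)/(S_up−S_dn) = (0.3685−0.0000)/(31.5085−20.3627) = 0.0331. V = [p*·0.3685 + (1−p*)·0.0000]/1.38 = 0.2208. B = V − Δ·S = -0.4879.
(3,1): S=33.1669. Δ = (V_up−V_dn)/(S_up−S_dn) = (17.6153−0.3685)/(48.7553−31.5085) = 1.0000. V = [p*·17.6153 + (1−p*)·0.3685]/1.38 = 10.6017. B = V − Δ·S = -22.5652.
(3,2): S=51.3214. Δ = (V_up−V_dn)/(S_up−S_dn) = (44.3024−17.6153)/(75.4424−48.7553) = 1.0000. V = [p*·44.3024 + (1−p*)·17.6153]/1.38 = 28.7562. B = V − Δ·S = -22.5652.
(3,3): S=79.4131. Δ = (V_up−V_dn)/(S_up−S_dn) = (85.5972−44.3024)/(116.7372−75.4424) = 1.0000. V = [p*·85.5972 + (1−p*)·44.3024]/1.38 = 56.8479. B = V − Δ·S = -22.5652.
(2,0): S=22.5625. Δ = (V_up−V_dn)/(S_up−S_dn) = (10.6017−0.2208)/(33.1669−21.4344) = 0.8848. V = [p*·10.6017 + (1−p*)·0.2208]/1.38 = 6.3804. B = V − Δ·S = -13.5827.
(2,1): S=34.9125. Δ = (V_up−V_dn)/(S_up−S_dn) = (28.7562−10.6017)/(51.3214−33.1669) = 1.0000. V = [p*·28.7562 + (1−p*)·10.6017]/1.38 = 18.5609. B = V − Δ·S = -16.3516.
(2,2): S=54.0225. Δ = (V_up−V_dn)/(S_up−S_dn) = (56.8479−28.7562)/(79.4131−51.3214) = 1.0000. V = [p*·56.8479 + (1−p*)·28.7562]/1.38 = 37.6709. B = V − Δ·S = -16.3516.
(1,0): S=23.7500. Δ = (V_up−V_dn)/(S_up−S_dn) = (18.5609−6.3804)/(34.9125−22.5625) = 0.9863. V = [p*·18.5609 + (1−p*)·6.3804]/1.38 = 11.9223. B = V − Δ·S = -11.5017.
(1,1): S=36.7500. Δ = (V_up−V_dn)/(S_up−S_dn) = (37.6709−18.5609)/(54.0225−34.9125) = 1.0000. V = [p*·37.6709 + (1−p*)·18.5609]/1.38 = 24.9010. B = V − Δ·S = -11.8490.
(0,0): S=25.0000. Δ = (V_up−V_dn)/(S_up−S_dn) = (24.9010−11.9223)/(36.7500−23.7500) = 0.9984. V = [p*·24.9010 + (1−p*)·11.9223]/1.38 = 16.4164. B = V − Δ·S = -8.5427.
Self-financing check: at every node Δ·S+B equals the discounted successor values.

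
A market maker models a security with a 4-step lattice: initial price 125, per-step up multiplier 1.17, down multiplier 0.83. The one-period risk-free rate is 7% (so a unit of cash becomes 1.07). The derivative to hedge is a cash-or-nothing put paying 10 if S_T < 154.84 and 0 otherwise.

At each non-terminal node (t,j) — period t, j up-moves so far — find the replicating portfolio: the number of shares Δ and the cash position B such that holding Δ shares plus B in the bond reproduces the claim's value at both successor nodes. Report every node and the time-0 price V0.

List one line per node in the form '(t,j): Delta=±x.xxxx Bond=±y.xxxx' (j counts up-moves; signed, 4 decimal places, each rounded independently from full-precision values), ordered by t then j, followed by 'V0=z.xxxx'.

Since d<R<u, set p* = (R−d)/(u−d) = 0.7059; price each node as the discounted p*-expectation of its children.
Terminal values V(4,·): V(4,0)=10.0000, V(4,1)=10.0000, V(4,2)=10.0000, V(4,3)=0.0000, V(4,4)=0.0000
  t=3,j=0: stock 71.4734 → up 83.6238 (V=10.0000), down 59.3229 (V=10.0000). Price 9.3458; hedge Δ=0.0000, bond B=9.3458.
  t=3,j=1: stock 100.7516 → up 117.8794 (V=10.0000), down 83.6238 (V=10.0000). Price 9.3458; hedge Δ=0.0000, bond B=9.3458.
  t=3,j=2: stock 142.0234 → up 166.1673 (V=0.0000), down 117.8794 (V=10.0000). Price 2.7488; hedge Δ=-0.2071, bond B=32.1605.
  t=3,j=3: stock 200.2016 → up 234.2359 (V=0.0000), down 166.1673 (V=0.0000). Price 0.0000; hedge Δ=0.0000, bond B=0.0000.
  t=2,j=0: stock 86.1125 → up 100.7516 (V=9.3458), down 71.4734 (V=9.3458). Price 8.7344; hedge Δ=0.0000, bond B=8.7344.
  t=2,j=1: stock 121.3875 → up 142.0234 (V=2.7488), down 100.7516 (V=9.3458). Price 4.3823; hedge Δ=-0.1598, bond B=23.7853.
  t=2,j=2: stock 171.1125 → up 200.2016 (V=0.0000), down 142.0234 (V=2.7488). Price 0.7556; hedge Δ=-0.0472, bond B=8.8402.
  t=1,j=0: stock 103.7500 → up 121.3875 (V=4.3823), down 86.1125 (V=8.7344). Price 5.2919; hedge Δ=-0.1234, bond B=18.0921.
  t=1,j=1: stock 146.2500 → up 171.1125 (V=0.7556), down 121.3875 (V=4.3823). Price 1.7030; hedge Δ=-0.0729, bond B=12.3699.
  t=0,j=0: stock 125.0000 → up 146.2500 (V=1.7030), down 103.7500 (V=5.2919). Price 2.5781; hedge Δ=-0.0844, bond B=13.1336.
The time-0 hedge costs 2.5781, which is the no-arbitrage price.

(0,0): Delta=-0.0844 Bond=13.1336
(1,0): Delta=-0.1234 Bond=18.0921
(1,1): Delta=-0.0729 Bond=12.3699
(2,0): Delta=0.0000 Bond=8.7344
(2,1): Delta=-0.1598 Bond=23.7853
(2,2): Delta=-0.0472 Bond=8.8402
(3,0): Delta=0.0000 Bond=9.3458
(3,1): Delta=0.0000 Bond=9.3458
(3,2): Delta=-0.2071 Bond=32.1605
(3,3): Delta=0.0000 Bond=0.0000
V0=2.5781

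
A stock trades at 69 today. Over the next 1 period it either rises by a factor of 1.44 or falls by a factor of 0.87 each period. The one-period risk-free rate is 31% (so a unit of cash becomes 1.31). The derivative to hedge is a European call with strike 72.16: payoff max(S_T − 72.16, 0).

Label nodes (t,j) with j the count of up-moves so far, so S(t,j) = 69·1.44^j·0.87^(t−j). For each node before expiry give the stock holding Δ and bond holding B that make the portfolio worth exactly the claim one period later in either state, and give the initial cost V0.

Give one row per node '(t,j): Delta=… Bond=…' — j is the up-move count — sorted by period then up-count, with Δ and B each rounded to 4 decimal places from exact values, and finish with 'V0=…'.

(0,0): Delta=0.6916 Bond=-31.6914
V0=16.0279

The replicating-portfolio and risk-neutral prices coincide; use p* = (1.31−0.87)/(1.44−0.87) = 0.7719 for the latter.
At expiry t=1: V(1,0)=0.0000, V(1,1)=27.2000
  t=0,j=0: stock 69.0000 → up 99.3600 (V=27.2000), down 60.0300 (V=0.0000). Price 16.0279; hedge Δ=0.6916, bond B=-31.6914.
Check: Δ(0,0)·S0 + B(0,0) = 16.0279 = V0.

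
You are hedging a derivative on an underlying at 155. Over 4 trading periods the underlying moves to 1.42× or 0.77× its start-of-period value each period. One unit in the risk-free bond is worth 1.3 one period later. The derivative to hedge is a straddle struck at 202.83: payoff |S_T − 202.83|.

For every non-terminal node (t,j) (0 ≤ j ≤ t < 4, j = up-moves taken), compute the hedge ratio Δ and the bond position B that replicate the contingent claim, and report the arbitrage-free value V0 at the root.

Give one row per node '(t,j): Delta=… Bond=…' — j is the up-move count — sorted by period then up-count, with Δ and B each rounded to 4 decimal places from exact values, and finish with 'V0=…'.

(0,0): Delta=0.8752 Bond=-48.4099
(1,0): Delta=0.4088 Bond=-7.2685
(1,1): Delta=0.9324 Bond=-75.5360
(2,0): Delta=-1.0000 Bond=120.0178
(2,1): Delta=0.5818 Bond=-38.7624
(2,2): Delta=0.9755 Bond=-111.6537
(3,0): Delta=-1.0000 Bond=156.0231
(3,1): Delta=-1.0000 Bond=156.0231
(3,2): Delta=0.7759 Bond=-97.1264
(3,3): Delta=1.0000 Bond=-156.0231
V0=87.2435

The replicating-portfolio and risk-neutral prices coincide; use p* = (1.3−0.77)/(1.42−0.77) = 0.8154 for the latter.
At expiry t=4: V(4,0)=148.3428, V(4,1)=102.3471, V(4,2)=17.5238, V(4,3)=138.9034, V(4,4)=427.3797
  t=3,j=0: stock 70.7626 → up 100.4829 (V=102.3471), down 54.4872 (V=148.3428). Price 85.2605; hedge Δ=-1.0000, bond B=156.0231.
  t=3,j=1: stock 130.4973 → up 185.3062 (V=17.5238), down 100.4829 (V=102.3471). Price 25.5258; hedge Δ=-1.0000, bond B=156.0231.
  t=3,j=2: stock 240.6573 → up 341.7334 (V=138.9034), down 185.3062 (V=17.5238). Price 89.6115; hedge Δ=0.7759, bond B=-97.1264.
  t=3,j=3: stock 443.8096 → up 630.2097 (V=427.3797), down 341.7334 (V=138.9034). Price 287.7866; hedge Δ=1.0000, bond B=-156.0231.
  t=2,j=0: stock 91.8995 → up 130.4973 (V=25.5258), down 70.7626 (V=85.2605). Price 28.1183; hedge Δ=-1.0000, bond B=120.0178.
  t=2,j=1: stock 169.4770 → up 240.6573 (V=89.6115), down 130.4973 (V=25.5258). Price 59.8310; hedge Δ=0.5818, bond B=-38.7624.
  t=2,j=2: stock 312.5420 → up 443.8096 (V=287.7866), down 240.6573 (V=89.6115). Price 193.2311; hedge Δ=0.9755, bond B=-111.6537.
  t=1,j=0: stock 119.3500 → up 169.4770 (V=59.8310), down 91.8995 (V=28.1183). Price 41.5202; hedge Δ=0.4088, bond B=-7.2685.
  t=1,j=1: stock 220.1000 → up 312.5420 (V=193.2311), down 169.4770 (V=59.8310). Price 129.6949; hedge Δ=0.9324, bond B=-75.5360.
  t=0,j=0: stock 155.0000 → up 220.1000 (V=129.6949), down 119.3500 (V=41.5202). Price 87.2435; hedge Δ=0.8752, bond B=-48.4099.
Self-financing check: at every node Δ·S+B equals the discounted successor values.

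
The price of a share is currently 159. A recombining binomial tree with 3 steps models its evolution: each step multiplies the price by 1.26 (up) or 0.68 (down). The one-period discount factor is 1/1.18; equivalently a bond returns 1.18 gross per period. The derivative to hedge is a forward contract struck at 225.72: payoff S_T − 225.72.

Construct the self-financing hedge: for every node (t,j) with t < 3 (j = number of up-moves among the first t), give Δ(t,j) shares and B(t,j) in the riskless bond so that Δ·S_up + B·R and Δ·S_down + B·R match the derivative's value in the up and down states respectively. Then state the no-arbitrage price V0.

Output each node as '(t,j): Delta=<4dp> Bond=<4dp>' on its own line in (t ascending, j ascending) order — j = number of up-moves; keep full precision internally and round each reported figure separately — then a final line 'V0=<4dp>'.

Risk-neutral probability p* = (R−d)/(u−d) = (1.18−0.68)/(1.26−0.68) = 0.8621.
Terminal payoffs: V(3,0)=-175.7253, V(3,1)=-133.0828, V(3,2)=-54.0687, V(3,3)=92.3398
  t=2,j=0: stock 73.5216 → up 92.6372 (V=-133.0828), down 49.9947 (V=-175.7253). Price -117.7665; hedge Δ=1.0000, bond B=-191.2881.
  t=2,j=1: stock 136.2312 → up 171.6513 (V=-54.0687), down 92.6372 (V=-133.0828). Price -55.0569; hedge Δ=1.0000, bond B=-191.2881.
  t=2,j=2: stock 252.4284 → up 318.0598 (V=92.3398), down 171.6513 (V=-54.0687). Price 61.1403; hedge Δ=1.0000, bond B=-191.2881.
  t=1,j=0: stock 108.1200 → up 136.2312 (V=-55.0569), down 73.5216 (V=-117.7665). Price -53.9886; hedge Δ=1.0000, bond B=-162.1086.
  t=1,j=1: stock 200.3400 → up 252.4284 (V=61.1403), down 136.2312 (V=-55.0569). Price 38.2314; hedge Δ=1.0000, bond B=-162.1086.
  t=0,j=0: stock 159.0000 → up 200.3400 (V=38.2314), down 108.1200 (V=-53.9886). Price 21.6198; hedge Δ=1.0000, bond B=-137.3802.
Root portfolio cost Δ·159+B reproduces V0=21.6198.

(0,0): Delta=1.0000 Bond=-137.3802
(1,0): Delta=1.0000 Bond=-162.1086
(1,1): Delta=1.0000 Bond=-162.1086
(2,0): Delta=1.0000 Bond=-191.2881
(2,1): Delta=1.0000 Bond=-191.2881
(2,2): Delta=1.0000 Bond=-191.2881
V0=21.6198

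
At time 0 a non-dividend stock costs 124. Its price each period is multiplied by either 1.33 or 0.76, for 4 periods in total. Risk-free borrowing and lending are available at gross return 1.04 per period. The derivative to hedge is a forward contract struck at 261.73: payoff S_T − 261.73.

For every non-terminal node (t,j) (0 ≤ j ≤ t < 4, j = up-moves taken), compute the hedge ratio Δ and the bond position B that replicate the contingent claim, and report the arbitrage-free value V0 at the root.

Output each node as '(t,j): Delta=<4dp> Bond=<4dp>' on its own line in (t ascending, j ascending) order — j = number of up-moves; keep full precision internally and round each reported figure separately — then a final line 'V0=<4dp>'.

No-arbitrage ⇒ martingale measure with p* = (R−d)/(u−d) = 0.4912.
At expiry t=4: V(4,0)=-220.3609, V(4,1)=-189.3341, V(4,2)=-135.0371, V(4,3)=-40.0175, V(4,4)=126.2669
  t=3,j=0: stock 54.4330 → up 72.3959 (V=-189.3341), down 41.3691 (V=-220.3609). Price -197.2304; hedge Δ=1.0000, bond B=-251.6635.
  t=3,j=1: stock 95.2578 → up 126.6929 (V=-135.0371), down 72.3959 (V=-189.3341). Price -156.4057; hedge Δ=1.0000, bond B=-251.6635.
  t=3,j=2: stock 166.7011 → up 221.7125 (V=-40.0175), down 126.6929 (V=-135.0371). Price -84.9623; hedge Δ=1.0000, bond B=-251.6635.
  t=3,j=3: stock 291.7270 → up 387.9969 (V=126.2669), down 221.7125 (V=-40.0175). Price 40.0635; hedge Δ=1.0000, bond B=-251.6635.
  t=2,j=0: stock 71.6224 → up 95.2578 (V=-156.4057), down 54.4330 (V=-197.2304). Price -170.3617; hedge Δ=1.0000, bond B=-241.9841.
  t=2,j=1: stock 125.3392 → up 166.7011 (V=-84.9623), down 95.2578 (V=-156.4057). Price -116.6449; hedge Δ=1.0000, bond B=-241.9841.
  t=2,j=2: stock 219.3436 → up 291.7270 (V=40.0635), down 166.7011 (V=-84.9623). Price -22.6405; hedge Δ=1.0000, bond B=-241.9841.
  t=1,j=0: stock 94.2400 → up 125.3392 (V=-116.6449), down 71.6224 (V=-170.3617). Price -138.4370; hedge Δ=1.0000, bond B=-232.6770.
  t=1,j=1: stock 164.9200 → up 219.3436 (V=-22.6405), down 125.3392 (V=-116.6449). Price -67.7570; hedge Δ=1.0000, bond B=-232.6770.
  t=0,j=0: stock 124.0000 → up 164.9200 (V=-67.7570), down 94.2400 (V=-138.4370). Price -99.7279; hedge Δ=1.0000, bond B=-223.7279.
Root portfolio cost Δ·124+B reproduces V0=-99.7279.

(0,0): Delta=1.0000 Bond=-223.7279
(1,0): Delta=1.0000 Bond=-232.6770
(1,1): Delta=1.0000 Bond=-232.6770
(2,0): Delta=1.0000 Bond=-241.9841
(2,1): Delta=1.0000 Bond=-241.9841
(2,2): Delta=1.0000 Bond=-241.9841
(3,0): Delta=1.0000 Bond=-251.6635
(3,1): Delta=1.0000 Bond=-251.6635
(3,2): Delta=1.0000 Bond=-251.6635
(3,3): Delta=1.0000 Bond=-251.6635
V0=-99.7279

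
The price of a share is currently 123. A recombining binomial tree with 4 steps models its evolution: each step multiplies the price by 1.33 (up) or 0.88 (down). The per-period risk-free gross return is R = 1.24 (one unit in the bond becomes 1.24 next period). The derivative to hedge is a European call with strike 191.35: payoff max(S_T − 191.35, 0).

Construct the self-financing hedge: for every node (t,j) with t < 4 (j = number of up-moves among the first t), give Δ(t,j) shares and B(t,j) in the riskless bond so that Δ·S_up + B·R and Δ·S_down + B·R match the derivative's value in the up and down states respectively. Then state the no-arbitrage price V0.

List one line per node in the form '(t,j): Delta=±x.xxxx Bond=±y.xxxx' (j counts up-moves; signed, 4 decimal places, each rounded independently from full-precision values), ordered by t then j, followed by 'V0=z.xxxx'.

(0,0): Delta=0.8621 Bond=-61.5447
(1,0): Delta=0.5409 Bond=-41.5513
(1,1): Delta=0.9152 Bond=-85.0065
(2,0): Delta=0.0000 Bond=0.0000
(2,1): Delta=0.6304 Bond=-64.4046
(2,2): Delta=0.9623 Bond=-115.6589
(3,0): Delta=0.0000 Bond=0.0000
(3,1): Delta=0.0000 Bond=0.0000
(3,2): Delta=0.7347 Bond=-99.8271
(3,3): Delta=1.0000 Bond=-154.3145
V0=44.4936

Risk-neutral probability p* = (R−d)/(u−d) = (1.24−0.88)/(1.33−0.88) = 0.8000.
At expiry t=4: V(4,0)=0.0000, V(4,1)=0.0000, V(4,2)=0.0000, V(4,3)=63.2994, V(4,4)=193.5179
  t=3,j=0: stock 83.8211 → up 111.4820 (V=0.0000), down 73.7625 (V=0.0000). Price 0.0000; hedge Δ=0.0000, bond B=0.0000.
  t=3,j=1: stock 126.6841 → up 168.4898 (V=0.0000), down 111.4820 (V=0.0000). Price 0.0000; hedge Δ=0.0000, bond B=0.0000.
  t=3,j=2: stock 191.4657 → up 254.6494 (V=63.2994), down 168.4898 (V=0.0000). Price 40.8383; hedge Δ=0.7347, bond B=-99.8271.
  t=3,j=3: stock 289.3744 → up 384.8679 (V=193.5179), down 254.6494 (V=63.2994). Price 135.0598; hedge Δ=1.0000, bond B=-154.3145.
  t=2,j=0: stock 95.2512 → up 126.6841 (V=0.0000), down 83.8211 (V=0.0000). Price 0.0000; hedge Δ=0.0000, bond B=0.0000.
  t=2,j=1: stock 143.9592 → up 191.4657 (V=40.8383), down 126.6841 (V=0.0000). Price 26.3473; hedge Δ=0.6304, bond B=-64.4046.
  t=2,j=2: stock 217.5747 → up 289.3744 (V=135.0598), down 191.4657 (V=40.8383). Price 93.7222; hedge Δ=0.9623, bond B=-115.6589.
  t=1,j=0: stock 108.2400 → up 143.9592 (V=26.3473), down 95.2512 (V=0.0000). Price 16.9983; hedge Δ=0.5409, bond B=-41.5513.
  t=1,j=1: stock 163.5900 → up 217.5747 (V=93.7222), down 143.9592 (V=26.3473). Price 64.7155; hedge Δ=0.9152, bond B=-85.0065.
  t=0,j=0: stock 123.0000 → up 163.5900 (V=64.7155), down 108.2400 (V=16.9983). Price 44.4936; hedge Δ=0.8621, bond B=-61.5447.
Check: Δ(0,0)·S0 + B(0,0) = 44.4936 = V0.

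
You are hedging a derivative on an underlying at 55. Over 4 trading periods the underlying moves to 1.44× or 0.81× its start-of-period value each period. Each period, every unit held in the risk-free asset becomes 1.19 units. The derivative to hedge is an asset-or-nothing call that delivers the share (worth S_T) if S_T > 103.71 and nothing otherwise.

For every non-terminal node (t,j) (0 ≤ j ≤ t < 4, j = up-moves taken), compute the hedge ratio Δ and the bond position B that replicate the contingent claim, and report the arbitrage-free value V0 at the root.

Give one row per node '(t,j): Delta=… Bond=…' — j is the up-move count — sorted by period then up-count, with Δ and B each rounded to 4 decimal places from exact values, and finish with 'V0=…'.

(0,0): Delta=1.3756 Bond=-36.9401
(1,0): Delta=1.2177 Bond=-36.9254
(1,1): Delta=1.4340 Bond=-48.5860
(2,0): Delta=0.0000 Bond=0.0000
(2,1): Delta=1.6683 Bond=-72.8499
(2,2): Delta=1.3473 Bond=-47.9275
(3,0): Delta=0.0000 Bond=0.0000
(3,1): Delta=0.0000 Bond=0.0000
(3,2): Delta=2.2857 Bond=-143.7251
(3,3): Delta=1.0000 Bond=0.0000
V0=38.7164

The replicating-portfolio and risk-neutral prices coincide; use p* = (1.19−0.81)/(1.44−0.81) = 0.6032 for the latter.
Payoff layer (t=4): V(4,0)=0.0000, V(4,1)=0.0000, V(4,2)=0.0000, V(4,3)=133.0256, V(4,4)=236.4899
Node (3,0) S=29.2293: V=(p*·0.0000+(1−p*)·0.0000)/1.19=0.0000; Δ=(0.0000−0.0000)/(42.0901−23.6757)=0.0000; B=V−Δ·S=0.0000
Node (3,1) S=51.9631: V=(p*·0.0000+(1−p*)·0.0000)/1.19=0.0000; Δ=(0.0000−0.0000)/(74.8269−42.0901)=0.0000; B=V−Δ·S=0.0000
Node (3,2) S=92.3789: V=(p*·133.0256+(1−p*)·0.0000)/1.19=67.4266; Δ=(133.0256−0.0000)/(133.0256−74.8269)=2.2857; B=V−Δ·S=-143.7251
Node (3,3) S=164.2291: V=(p*·236.4899+(1−p*)·133.0256)/1.19=164.2291; Δ=(236.4899−133.0256)/(236.4899−133.0256)=1.0000; B=V−Δ·S=0.0000
Node (2,0) S=36.0855: V=(p*·0.0000+(1−p*)·0.0000)/1.19=0.0000; Δ=(0.0000−0.0000)/(51.9631−29.2293)=0.0000; B=V−Δ·S=0.0000
Node (2,1) S=64.1520: V=(p*·67.4266+(1−p*)·0.0000)/1.19=34.1765; Δ=(67.4266−0.0000)/(92.3789−51.9631)=1.6683; B=V−Δ·S=-72.8499
Node (2,2) S=114.0480: V=(p*·164.2291+(1−p*)·67.4266)/1.19=105.7272; Δ=(164.2291−67.4266)/(164.2291−92.3789)=1.3473; B=V−Δ·S=-47.9275
Node (1,0) S=44.5500: V=(p*·34.1765+(1−p*)·0.0000)/1.19=17.3230; Δ=(34.1765−0.0000)/(64.1520−36.0855)=1.2177; B=V−Δ·S=-36.9254
Node (1,1) S=79.2000: V=(p*·105.7272+(1−p*)·34.1765)/1.19=64.9866; Δ=(105.7272−34.1765)/(114.0480−64.1520)=1.4340; B=V−Δ·S=-48.5860
Node (0,0) S=55.0000: V=(p*·64.9866+(1−p*)·17.3230)/1.19=38.7164; Δ=(64.9866−17.3230)/(79.2000−44.5500)=1.3756; B=V−Δ·S=-36.9401
The time-0 hedge costs 38.7164, which is the no-arbitrage price.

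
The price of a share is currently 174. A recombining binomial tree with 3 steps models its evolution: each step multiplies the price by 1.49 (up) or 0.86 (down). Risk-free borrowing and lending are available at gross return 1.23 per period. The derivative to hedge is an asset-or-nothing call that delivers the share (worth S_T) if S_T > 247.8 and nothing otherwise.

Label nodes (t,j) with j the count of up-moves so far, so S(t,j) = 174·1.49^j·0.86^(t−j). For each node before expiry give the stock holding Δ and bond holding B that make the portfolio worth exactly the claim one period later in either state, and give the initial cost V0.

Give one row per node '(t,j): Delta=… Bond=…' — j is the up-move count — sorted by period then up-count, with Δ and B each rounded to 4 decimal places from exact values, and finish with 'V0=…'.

No-arbitrage ⇒ martingale measure with p* = (R−d)/(u−d) = 0.5873.
Terminal payoffs: V(3,0)=0.0000, V(3,1)=0.0000, V(3,2)=332.2158, V(3,3)=575.5831
(2,0): S=128.6904. Δ = (V_up−V_dn)/(S_up−S_dn) = (0.0000−0.0000)/(191.7487−110.6737) = 0.0000. V = [p*·0.0000 + (1−p*)·0.0000]/1.23 = 0.0000. B = V − Δ·S = 0.0000.
(2,1): S=222.9636. Δ = (V_up−V_dn)/(S_up−S_dn) = (332.2158−0.0000)/(332.2158−191.7487) = 2.3651. V = [p*·332.2158 + (1−p*)·0.0000]/1.23 = 158.6267. B = V − Δ·S = -368.6999.
(2,2): S=386.2974. Δ = (V_up−V_dn)/(S_up−S_dn) = (575.5831−332.2158)/(575.5831−332.2158) = 1.0000. V = [p*·575.5831 + (1−p*)·332.2158]/1.23 = 386.2974. B = V − Δ·S = 0.0000.
(1,0): S=149.6400. Δ = (V_up−V_dn)/(S_up−S_dn) = (158.6267−0.0000)/(222.9636−128.6904) = 1.6826. V = [p*·158.6267 + (1−p*)·0.0000]/1.23 = 75.7412. B = V − Δ·S = -176.0472.
(1,1): S=259.2600. Δ = (V_up−V_dn)/(S_up−S_dn) = (386.2974−158.6267)/(386.2974−222.9636) = 1.3939. V = [p*·386.2974 + (1−p*)·158.6267]/1.23 = 237.6732. B = V − Δ·S = -123.7088.
(0,0): S=174.0000. Δ = (V_up−V_dn)/(S_up−S_dn) = (237.6732−75.7412)/(259.2600−149.6400) = 1.4772. V = [p*·237.6732 + (1−p*)·75.7412]/1.23 = 138.8977. B = V − Δ·S = -118.1372.
Self-financing check: at every node Δ·S+B equals the discounted successor values.

(0,0): Delta=1.4772 Bond=-118.1372
(1,0): Delta=1.6826 Bond=-176.0472
(1,1): Delta=1.3939 Bond=-123.7088
(2,0): Delta=0.0000 Bond=0.0000
(2,1): Delta=2.3651 Bond=-368.6999
(2,2): Delta=1.0000 Bond=0.0000
V0=138.8977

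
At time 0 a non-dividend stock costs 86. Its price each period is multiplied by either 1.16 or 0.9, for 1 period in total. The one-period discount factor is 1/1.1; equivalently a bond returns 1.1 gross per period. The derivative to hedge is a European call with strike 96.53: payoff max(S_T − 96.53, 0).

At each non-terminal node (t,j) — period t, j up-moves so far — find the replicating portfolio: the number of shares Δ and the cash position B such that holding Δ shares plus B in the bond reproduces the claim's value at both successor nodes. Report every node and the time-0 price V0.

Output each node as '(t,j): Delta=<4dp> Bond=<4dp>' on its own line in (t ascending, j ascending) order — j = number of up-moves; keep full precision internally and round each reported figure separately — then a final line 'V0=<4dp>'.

(0,0): Delta=0.1445 Bond=-10.1643
V0=2.2587

No-arbitrage ⇒ martingale measure with p* = (R−d)/(u−d) = 0.7692.
Terminal values V(1,·): V(1,0)=0.0000, V(1,1)=3.2300
  t=0,j=0: stock 86.0000 → up 99.7600 (V=3.2300), down 77.4000 (V=0.0000). Price 2.2587; hedge Δ=0.1445, bond B=-10.1643.
The time-0 hedge costs 2.2587, which is the no-arbitrage price.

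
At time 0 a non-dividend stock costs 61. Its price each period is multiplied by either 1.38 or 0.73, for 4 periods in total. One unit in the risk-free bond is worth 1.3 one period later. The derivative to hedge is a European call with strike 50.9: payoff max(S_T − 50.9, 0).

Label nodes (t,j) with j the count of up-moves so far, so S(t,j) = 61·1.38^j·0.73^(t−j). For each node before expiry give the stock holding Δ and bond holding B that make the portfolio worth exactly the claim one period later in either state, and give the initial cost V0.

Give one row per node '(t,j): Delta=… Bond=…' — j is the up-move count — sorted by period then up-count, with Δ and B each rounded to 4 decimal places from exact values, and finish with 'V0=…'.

(0,0): Delta=0.9914 Bond=-17.2505
(1,0): Delta=0.9151 Bond=-19.0305
(1,1): Delta=0.9970 Bond=-22.9022
(2,0): Delta=0.3514 Bond=-6.4139
(2,1): Delta=0.9570 Bond=-27.3117
(2,2): Delta=1.0000 Bond=-30.1183
(3,0): Delta=0.0000 Bond=0.0000
(3,1): Delta=0.3775 Bond=-9.5083
(3,2): Delta=1.0000 Bond=-39.1538
(3,3): Delta=1.0000 Bond=-39.1538
V0=43.2228

Risk-neutral probability p* = (R−d)/(u−d) = (1.3−0.73)/(1.38−0.73) = 0.8769.
Payoff layer (t=4): V(4,0)=0.0000, V(4,1)=0.0000, V(4,2)=11.0061, V(4,3)=66.1280, V(4,4)=170.3311
Node (3,0) S=23.7300: V=(p*·0.0000+(1−p*)·0.0000)/1.3=0.0000; Δ=(0.0000−0.0000)/(32.7475−17.3229)=0.0000; B=V−Δ·S=0.0000
Node (3,1) S=44.8595: V=(p*·11.0061+(1−p*)·0.0000)/1.3=7.4243; Δ=(11.0061−0.0000)/(61.9061−32.7475)=0.3775; B=V−Δ·S=-9.5083
Node (3,2) S=84.8029: V=(p*·66.1280+(1−p*)·11.0061)/1.3=45.6491; Δ=(66.1280−11.0061)/(117.0280−61.9061)=1.0000; B=V−Δ·S=-39.1538
Node (3,3) S=160.3124: V=(p*·170.3311+(1−p*)·66.1280)/1.3=121.1585; Δ=(170.3311−66.1280)/(221.2311−117.0280)=1.0000; B=V−Δ·S=-39.1538
Node (2,0) S=32.5069: V=(p*·7.4243+(1−p*)·0.0000)/1.3=5.0081; Δ=(7.4243−0.0000)/(44.8595−23.7300)=0.3514; B=V−Δ·S=-6.4139
Node (2,1) S=61.4514: V=(p*·45.6491+(1−p*)·7.4243)/1.3=31.4958; Δ=(45.6491−7.4243)/(84.8029−44.8595)=0.9570; B=V−Δ·S=-27.3117
Node (2,2) S=116.1684: V=(p*·121.1585+(1−p*)·45.6491)/1.3=86.0501; Δ=(121.1585−45.6491)/(160.3124−84.8029)=1.0000; B=V−Δ·S=-30.1183
Node (1,0) S=44.5300: V=(p*·31.4958+(1−p*)·5.0081)/1.3=21.7198; Δ=(31.4958−5.0081)/(61.4514−32.5069)=0.9151; B=V−Δ·S=-19.0305
Node (1,1) S=84.1800: V=(p*·86.0501+(1−p*)·31.4958)/1.3=61.0274; Δ=(86.0501−31.4958)/(116.1684−61.4514)=0.9970; B=V−Δ·S=-22.9022
Node (0,0) S=61.0000: V=(p*·61.0274+(1−p*)·21.7198)/1.3=43.2228; Δ=(61.0274−21.7198)/(84.1800−44.5300)=0.9914; B=V−Δ·S=-17.2505
Self-financing check: at every node Δ·S+B equals the discounted successor values.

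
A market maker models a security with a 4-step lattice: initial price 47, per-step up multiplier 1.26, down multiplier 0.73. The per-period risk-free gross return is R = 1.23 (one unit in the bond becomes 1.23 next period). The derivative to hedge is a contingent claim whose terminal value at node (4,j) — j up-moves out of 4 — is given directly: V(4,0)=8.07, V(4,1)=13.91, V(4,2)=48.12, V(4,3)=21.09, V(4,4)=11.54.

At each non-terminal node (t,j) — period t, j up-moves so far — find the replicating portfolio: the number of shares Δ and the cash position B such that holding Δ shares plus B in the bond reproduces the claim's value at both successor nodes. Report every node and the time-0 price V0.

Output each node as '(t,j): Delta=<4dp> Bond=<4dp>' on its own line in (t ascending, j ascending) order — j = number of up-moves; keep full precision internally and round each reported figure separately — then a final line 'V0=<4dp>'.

The replicating-portfolio and risk-neutral prices coincide; use p* = (1.23−0.73)/(1.26−0.73) = 0.9434 for the latter.
Payoff layer (t=4): V(4,0)=8.0700, V(4,1)=13.9100, V(4,2)=48.1200, V(4,3)=21.0900, V(4,4)=11.5400
Node (3,0) S=18.2838: V=(p*·13.9100+(1−p*)·8.0700)/1.23=11.0402; Δ=(13.9100−8.0700)/(23.0376−13.3472)=0.6027; B=V−Δ·S=0.0213
Node (3,1) S=31.5583: V=(p*·48.1200+(1−p*)·13.9100)/1.23=37.5476; Δ=(48.1200−13.9100)/(39.7635−23.0376)=2.0453; B=V−Δ·S=-26.9995
Node (3,2) S=54.4706: V=(p*·21.0900+(1−p*)·48.1200)/1.23=18.3902; Δ=(21.0900−48.1200)/(68.6329−39.7635)=-0.9363; B=V−Δ·S=69.3902
Node (3,3) S=94.0177: V=(p*·11.5400+(1−p*)·21.0900)/1.23=9.8216; Δ=(11.5400−21.0900)/(118.4623−68.6329)=-0.1917; B=V−Δ·S=27.8405
Node (2,0) S=25.0463: V=(p*·37.5476+(1−p*)·11.0402)/1.23=29.3067; Δ=(37.5476−11.0402)/(31.5583−18.2838)=1.9969; B=V−Δ·S=-20.7074
Node (2,1) S=43.2306: V=(p*·18.3902+(1−p*)·37.5476)/1.23=15.8330; Δ=(18.3902−37.5476)/(54.4706−31.5583)=-0.8361; B=V−Δ·S=51.9790
Node (2,2) S=74.6172: V=(p*·9.8216+(1−p*)·18.3902)/1.23=8.3794; Δ=(9.8216−18.3902)/(94.0177−54.4706)=-0.2167; B=V−Δ·S=24.5466
Node (1,0) S=34.3100: V=(p*·15.8330+(1−p*)·29.3067)/1.23=13.4924; Δ=(15.8330−29.3067)/(43.2306−25.0463)=-0.7409; B=V−Δ·S=38.9144
Node (1,1) S=59.2200: V=(p*·8.3794+(1−p*)·15.8330)/1.23=7.1555; Δ=(8.3794−15.8330)/(74.6172−43.2306)=-0.2375; B=V−Δ·S=21.2190
Node (0,0) S=47.0000: V=(p*·7.1555+(1−p*)·13.4924)/1.23=6.1091; Δ=(7.1555−13.4924)/(59.2200−34.3100)=-0.2544; B=V−Δ·S=18.0656
Self-financing check: at every node Δ·S+B equals the discounted successor values.

(0,0): Delta=-0.2544 Bond=18.0656
(1,0): Delta=-0.7409 Bond=38.9144
(1,1): Delta=-0.2375 Bond=21.2190
(2,0): Delta=1.9969 Bond=-20.7074
(2,1): Delta=-0.8361 Bond=51.9790
(2,2): Delta=-0.2167 Bond=24.5466
(3,0): Delta=0.6027 Bond=0.0213
(3,1): Delta=2.0453 Bond=-26.9995
(3,2): Delta=-0.9363 Bond=69.3902
(3,3): Delta=-0.1917 Bond=27.8405
V0=6.1091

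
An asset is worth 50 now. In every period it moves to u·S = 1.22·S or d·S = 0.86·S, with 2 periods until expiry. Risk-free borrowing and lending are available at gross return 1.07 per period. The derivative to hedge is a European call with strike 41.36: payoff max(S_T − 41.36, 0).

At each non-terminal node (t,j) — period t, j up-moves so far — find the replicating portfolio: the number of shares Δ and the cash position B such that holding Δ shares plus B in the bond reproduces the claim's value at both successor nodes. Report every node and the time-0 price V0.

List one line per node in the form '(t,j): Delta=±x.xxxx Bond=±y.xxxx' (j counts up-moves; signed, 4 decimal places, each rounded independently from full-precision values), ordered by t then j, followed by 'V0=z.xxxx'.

(0,0): Delta=0.9052 Bond=-30.7234
(1,0): Delta=0.7171 Bond=-24.7819
(1,1): Delta=1.0000 Bond=-38.6542
V0=14.5388

No-arbitrage ⇒ martingale measure with p* = (R−d)/(u−d) = 0.5833.
Payoff layer (t=2): V(2,0)=0.0000, V(2,1)=11.1000, V(2,2)=33.0600
(1,0): S=43.0000. Δ = (V_up−V_dn)/(S_up−S_dn) = (11.1000−0.0000)/(52.4600−36.9800) = 0.7171. V = [p*·11.1000 + (1−p*)·0.0000]/1.07 = 6.0514. B = V − Δ·S = -24.7819.
(1,1): S=61.0000. Δ = (V_up−V_dn)/(S_up−S_dn) = (33.0600−11.1000)/(74.4200−52.4600) = 1.0000. V = [p*·33.0600 + (1−p*)·11.1000]/1.07 = 22.3458. B = V − Δ·S = -38.6542.
(0,0): S=50.0000. Δ = (V_up−V_dn)/(S_up−S_dn) = (22.3458−6.0514)/(61.0000−43.0000) = 0.9052. V = [p*·22.3458 + (1−p*)·6.0514]/1.07 = 14.5388. B = V − Δ·S = -30.7234.
Self-financing check: at every node Δ·S+B equals the discounted successor values.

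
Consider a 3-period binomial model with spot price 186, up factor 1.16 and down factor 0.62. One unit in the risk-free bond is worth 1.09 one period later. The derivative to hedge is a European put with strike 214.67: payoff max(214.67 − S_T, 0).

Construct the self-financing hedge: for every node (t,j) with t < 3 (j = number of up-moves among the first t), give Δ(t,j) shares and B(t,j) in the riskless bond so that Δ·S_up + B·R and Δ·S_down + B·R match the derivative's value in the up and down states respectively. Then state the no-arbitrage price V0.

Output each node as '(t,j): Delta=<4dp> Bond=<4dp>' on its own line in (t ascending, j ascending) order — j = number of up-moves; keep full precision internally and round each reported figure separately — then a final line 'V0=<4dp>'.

(0,0): Delta=-0.5197 Bond=114.9518
(1,0): Delta=-1.0000 Bond=180.6834
(1,1): Delta=-0.4815 Bond=117.0484
(2,0): Delta=-1.0000 Bond=196.9450
(2,1): Delta=-1.0000 Bond=196.9450
(2,2): Delta=-0.4402 Bond=117.2522
V0=18.2841

The replicating-portfolio and risk-neutral prices coincide; use p* = (1.09−0.62)/(1.16−0.62) = 0.8704 for the latter.
Terminal payoffs: V(3,0)=170.3410, V(3,1)=131.7319, V(3,2)=59.4954, V(3,3)=0.0000
  t=2,j=0: stock 71.4984 → up 82.9381 (V=131.7319), down 44.3290 (V=170.3410). Price 125.4466; hedge Δ=-1.0000, bond B=196.9450.
  t=2,j=1: stock 133.7712 → up 155.1746 (V=59.4954), down 82.9381 (V=131.7319). Price 63.1738; hedge Δ=-1.0000, bond B=196.9450.
  t=2,j=2: stock 250.2816 → up 290.3267 (V=0.0000), down 155.1746 (V=59.4954). Price 7.0756; hedge Δ=-0.4402, bond B=117.2522.
  t=1,j=0: stock 115.3200 → up 133.7712 (V=63.1738), down 71.4984 (V=125.4466). Price 65.3634; hedge Δ=-1.0000, bond B=180.6834.
  t=1,j=1: stock 215.7600 → up 250.2816 (V=7.0756), down 133.7712 (V=63.1738). Price 13.1629; hedge Δ=-0.4815, bond B=117.0484.
  t=0,j=0: stock 186.0000 → up 215.7600 (V=13.1629), down 115.3200 (V=65.3634). Price 18.2841; hedge Δ=-0.5197, bond B=114.9518.
Check: Δ(0,0)·S0 + B(0,0) = 18.2841 = V0.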